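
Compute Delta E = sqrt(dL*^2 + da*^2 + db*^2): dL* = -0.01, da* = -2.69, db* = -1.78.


Formula: Delta E = sqrt(dL*^2 + da*^2 + db*^2)
Step 1: dL*^2 = (-0.01)^2 = 0.0001
Step 2: da*^2 = (-2.69)^2 = 7.2361
Step 3: db*^2 = (-1.78)^2 = 3.1684
Step 4: Sum = 0.0001 + 7.2361 + 3.1684 = 10.4046
Step 5: Delta E = sqrt(10.4046) = 3.23

3.23 Delta E


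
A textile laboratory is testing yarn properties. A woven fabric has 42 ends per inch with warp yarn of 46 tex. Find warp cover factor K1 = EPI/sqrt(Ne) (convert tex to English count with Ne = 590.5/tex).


Formula: K1 = EPI / sqrt(Ne), with Ne = 590.5 / tex_warp
Step 1: Ne = 590.5 / 46 = 12.837
Step 2: sqrt(Ne) = sqrt(12.837) = 3.5829
Step 3: K1 = 42 / 3.5829 = 11.7

11.7


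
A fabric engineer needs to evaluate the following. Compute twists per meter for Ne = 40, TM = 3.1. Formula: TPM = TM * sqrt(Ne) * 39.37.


Formula: TPM = TM * sqrt(Ne) * 39.37
Step 1: sqrt(Ne) = sqrt(40) = 6.3246
Step 2: TM * sqrt(Ne) = 3.1 * 6.3246 = 19.6063
Step 3: TPM = 19.6063 * 39.37 = 772 twists/m

772 twists/m


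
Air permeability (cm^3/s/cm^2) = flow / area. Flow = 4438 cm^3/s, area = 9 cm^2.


Formula: Air Permeability = Airflow / Test Area
AP = 4438 cm^3/s / 9 cm^2
AP = 493.1 cm^3/s/cm^2

493.1 cm^3/s/cm^2


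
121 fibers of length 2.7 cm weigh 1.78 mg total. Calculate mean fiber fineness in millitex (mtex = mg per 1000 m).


Formula: fineness (mtex) = mass (mg) / total length (km) = (mass_mg / total_length_m) * 1000
Step 1: Convert fiber length: 2.7 cm = 0.027 m
Step 2: Total fiber length = 121 * 0.027 = 3.267 m
Step 3: Linear density = 1.78 mg / 3.267 m = 0.5448 mg/m
Step 4: fineness = 0.5448 * 1000 = 544.8 mtex

544.8 mtex


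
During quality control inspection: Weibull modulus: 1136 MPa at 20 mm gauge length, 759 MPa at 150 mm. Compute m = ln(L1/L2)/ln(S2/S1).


Formula: m = ln(L1/L2) / ln(S2/S1)
Step 1: ln(L1/L2) = ln(20/150) = -2.01490
Step 2: S2/S1 = 759/1136 = 0.66813
Step 3: ln(S2/S1) = ln(0.66813) = -0.40327
Step 4: m = -2.01490 / -0.40327 = 5.00

5.00 (Weibull m)


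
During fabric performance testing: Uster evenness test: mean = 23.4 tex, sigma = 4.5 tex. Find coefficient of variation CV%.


Formula: CV% = (standard deviation / mean) * 100
Step 1: Ratio = 4.5 / 23.4 = 0.192308
Step 2: CV% = 0.192308 * 100 = 19.2308% ≈ 19.2%

19.2%


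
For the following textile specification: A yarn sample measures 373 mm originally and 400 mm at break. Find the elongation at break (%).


Formula: Elongation (%) = ((L_break - L0) / L0) * 100
Step 1: Extension = 400 - 373 = 27 mm
Step 2: Elongation = (27 / 373) * 100
Step 3: Elongation = 0.072386 * 100 = 7.2386% ≈ 7.2%

7.2%


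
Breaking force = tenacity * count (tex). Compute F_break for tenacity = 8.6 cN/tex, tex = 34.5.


Formula: Breaking force = Tenacity * Linear density
F = 8.6 cN/tex * 34.5 tex
F = 296.70 cN

296.70 cN


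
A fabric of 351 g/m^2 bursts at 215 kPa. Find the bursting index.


Formula: Bursting Index = Bursting Strength / Fabric GSM
BI = 215 kPa / 351 g/m^2
BI = 0.613 kPa/(g/m^2)

0.613 kPa/(g/m^2)


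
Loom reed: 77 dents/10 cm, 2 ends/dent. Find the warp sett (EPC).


Formula: EPC = (dents per 10 cm * ends per dent) / 10
Step 1: Total ends per 10 cm = 77 * 2 = 154
Step 2: EPC = 154 / 10 = 15.4 ends/cm

15.4 ends/cm


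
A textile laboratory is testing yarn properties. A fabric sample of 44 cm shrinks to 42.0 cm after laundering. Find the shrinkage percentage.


Formula: Shrinkage% = ((L_before - L_after) / L_before) * 100
Step 1: Shrinkage = 44 - 42.0 = 2.0 cm
Step 2: Shrinkage% = (2.0 / 44) * 100
Step 3: Shrinkage% = 0.045455 * 100 = 4.5455% ≈ 4.5%

4.5%


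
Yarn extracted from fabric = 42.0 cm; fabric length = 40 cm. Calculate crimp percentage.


Formula: Crimp% = ((L_yarn - L_fabric) / L_fabric) * 100
Step 1: Extension = 42.0 - 40 = 2.0 cm
Step 2: Crimp% = (2.0 / 40) * 100
Step 3: Crimp% = 0.05 * 100 = 5.0%

5.0%


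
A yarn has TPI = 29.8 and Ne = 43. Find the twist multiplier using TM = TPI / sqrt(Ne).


Formula: TM = TPI / sqrt(Ne)
Step 1: sqrt(Ne) = sqrt(43) = 6.5574
Step 2: TM = 29.8 / 6.5574 = 4.54

4.54 TM


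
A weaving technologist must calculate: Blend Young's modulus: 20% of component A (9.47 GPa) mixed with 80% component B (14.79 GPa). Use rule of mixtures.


Formula: Blend property = (fraction_A * property_A) + (fraction_B * property_B)
Step 1: Contribution A = 20/100 * 9.47 GPa = 1.894 GPa
Step 2: Contribution B = 80/100 * 14.79 GPa = 11.832 GPa
Step 3: Blend Young's modulus = 1.894 + 11.832 = 13.726 GPa

13.726 GPa


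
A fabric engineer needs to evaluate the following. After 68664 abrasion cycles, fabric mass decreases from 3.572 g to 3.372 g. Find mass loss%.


Formula: Mass loss% = ((m_before - m_after) / m_before) * 100
Step 1: Mass loss = 3.572 - 3.372 = 0.2 g
Step 2: Ratio = 0.2 / 3.572 = 0.055991
Step 3: Mass loss% = 0.055991 * 100 = 5.5991% ≈ 5.60%

5.60%


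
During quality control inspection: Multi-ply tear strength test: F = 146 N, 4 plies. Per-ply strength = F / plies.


Formula: Per-ply strength = Total force / Number of plies
Per-ply = 146 N / 4
Per-ply = 36.5 N

36.5 N


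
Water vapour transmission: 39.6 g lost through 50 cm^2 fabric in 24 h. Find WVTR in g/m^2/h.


Formula: WVTR = mass_loss / (area * time)
Step 1: Convert area: 50 cm^2 = 0.005 m^2
Step 2: WVTR = 39.6 g / (0.005 m^2 * 24 h)
Step 3: WVTR = 39.6 / 0.12 = 330.0 g/m^2/h

330.0 g/m^2/h


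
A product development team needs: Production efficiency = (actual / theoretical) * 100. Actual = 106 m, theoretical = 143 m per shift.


Formula: Efficiency% = (Actual output / Theoretical output) * 100
Efficiency% = (106 / 143) * 100
Efficiency% = 0.741259 * 100 = 74.1259% ≈ 74.1%

74.1%


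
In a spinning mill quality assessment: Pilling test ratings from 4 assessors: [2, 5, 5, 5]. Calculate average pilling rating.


Formula: Mean = sum / count
Sum = 2 + 5 + 5 + 5 = 17
Mean = 17 / 4 = 4.3

4.3


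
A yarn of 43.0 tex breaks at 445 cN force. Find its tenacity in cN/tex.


Formula: Tenacity = Breaking force / Linear density
Tenacity = 445 cN / 43.0 tex
Tenacity = 10.35 cN/tex

10.35 cN/tex


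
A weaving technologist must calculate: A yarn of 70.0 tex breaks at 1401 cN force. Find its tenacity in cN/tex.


Formula: Tenacity = Breaking force / Linear density
Tenacity = 1401 cN / 70.0 tex
Tenacity = 20.01 cN/tex

20.01 cN/tex


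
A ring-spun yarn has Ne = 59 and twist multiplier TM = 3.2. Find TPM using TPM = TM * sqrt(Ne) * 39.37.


Formula: TPM = TM * sqrt(Ne) * 39.37
Step 1: sqrt(Ne) = sqrt(59) = 7.6811
Step 2: TM * sqrt(Ne) = 3.2 * 7.6811 = 24.5795
Step 3: TPM = 24.5795 * 39.37 = 968 twists/m

968 twists/m


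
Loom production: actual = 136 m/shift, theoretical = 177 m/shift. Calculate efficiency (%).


Formula: Efficiency% = (Actual output / Theoretical output) * 100
Efficiency% = (136 / 177) * 100
Efficiency% = 0.768362 * 100 = 76.8362% ≈ 76.8%

76.8%


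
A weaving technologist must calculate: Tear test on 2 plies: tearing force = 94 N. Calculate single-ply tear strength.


Formula: Per-ply strength = Total force / Number of plies
Per-ply = 94 N / 2
Per-ply = 47 N

47 N


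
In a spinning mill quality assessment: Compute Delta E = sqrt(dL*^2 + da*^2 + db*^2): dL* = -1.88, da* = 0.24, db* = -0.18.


Formula: Delta E = sqrt(dL*^2 + da*^2 + db*^2)
Step 1: dL*^2 = (-1.88)^2 = 3.5344
Step 2: da*^2 = 0.24^2 = 0.0576
Step 3: db*^2 = (-0.18)^2 = 0.0324
Step 4: Sum = 3.5344 + 0.0576 + 0.0324 = 3.6244
Step 5: Delta E = sqrt(3.6244) = 1.9

1.9 Delta E


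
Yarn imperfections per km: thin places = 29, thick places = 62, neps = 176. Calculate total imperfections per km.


Formula: Total = thin places + thick places + neps
Total = 29 + 62 + 176
Total = 267 imperfections/km

267 imperfections/km


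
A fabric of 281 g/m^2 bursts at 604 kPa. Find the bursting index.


Formula: Bursting Index = Bursting Strength / Fabric GSM
BI = 604 kPa / 281 g/m^2
BI = 2.149 kPa/(g/m^2)

2.149 kPa/(g/m^2)


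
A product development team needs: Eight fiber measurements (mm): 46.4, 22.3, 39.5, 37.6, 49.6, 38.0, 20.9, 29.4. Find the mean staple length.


Formula: Mean = sum of lengths / count
Sum = 46.4 + 22.3 + 39.5 + 37.6 + 49.6 + 38.0 + 20.9 + 29.4
Sum = 283.7 mm
Mean = 283.7 / 8 = 35.46 mm

35.46 mm


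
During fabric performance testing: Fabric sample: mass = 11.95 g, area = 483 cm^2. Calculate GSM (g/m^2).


Formula: GSM = mass_g / area_m2
Step 1: Convert area: 483 cm^2 = 483 / 10000 = 0.0483 m^2
Step 2: GSM = 11.95 g / 0.0483 m^2 = 247.4 g/m^2

247.4 g/m^2


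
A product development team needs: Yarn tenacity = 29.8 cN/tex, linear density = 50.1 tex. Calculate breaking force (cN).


Formula: Breaking force = Tenacity * Linear density
F = 29.8 cN/tex * 50.1 tex
F = 1492.98 cN

1492.98 cN


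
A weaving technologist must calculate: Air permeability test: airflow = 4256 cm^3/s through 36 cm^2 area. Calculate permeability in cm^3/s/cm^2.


Formula: Air Permeability = Airflow / Test Area
AP = 4256 cm^3/s / 36 cm^2
AP = 118.2 cm^3/s/cm^2

118.2 cm^3/s/cm^2


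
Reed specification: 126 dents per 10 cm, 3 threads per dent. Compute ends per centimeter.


Formula: EPC = (dents per 10 cm * ends per dent) / 10
Step 1: Total ends per 10 cm = 126 * 3 = 378
Step 2: EPC = 378 / 10 = 37.8 ends/cm

37.8 ends/cm


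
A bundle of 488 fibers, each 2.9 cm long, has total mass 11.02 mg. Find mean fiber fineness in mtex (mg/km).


Formula: fineness (mtex) = mass (mg) / total length (km) = (mass_mg / total_length_m) * 1000
Step 1: Convert fiber length: 2.9 cm = 0.029 m
Step 2: Total fiber length = 488 * 0.029 = 14.152 m
Step 3: Linear density = 11.02 mg / 14.152 m = 0.7787 mg/m
Step 4: fineness = 0.7787 * 1000 = 778.7 mtex

778.7 mtex


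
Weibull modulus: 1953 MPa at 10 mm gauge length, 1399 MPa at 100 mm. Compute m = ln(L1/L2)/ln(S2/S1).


Formula: m = ln(L1/L2) / ln(S2/S1)
Step 1: ln(L1/L2) = ln(10/100) = -2.30259
Step 2: S2/S1 = 1399/1953 = 0.71633
Step 3: ln(S2/S1) = ln(0.71633) = -0.33361
Step 4: m = -2.30259 / -0.33361 = 6.90

6.90 (Weibull m)


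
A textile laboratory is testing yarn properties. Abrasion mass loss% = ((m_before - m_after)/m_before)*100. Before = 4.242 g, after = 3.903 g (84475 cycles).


Formula: Mass loss% = ((m_before - m_after) / m_before) * 100
Step 1: Mass loss = 4.242 - 3.903 = 0.339 g
Step 2: Ratio = 0.339 / 4.242 = 0.0799151
Step 3: Mass loss% = 0.0799151 * 100 = 7.99151% ≈ 7.99%

7.99%


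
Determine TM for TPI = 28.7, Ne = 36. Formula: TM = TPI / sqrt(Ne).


Formula: TM = TPI / sqrt(Ne)
Step 1: sqrt(Ne) = sqrt(36) = 6
Step 2: TM = 28.7 / 6 = 4.78

4.78 TM


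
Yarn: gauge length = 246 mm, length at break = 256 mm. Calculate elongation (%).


Formula: Elongation (%) = ((L_break - L0) / L0) * 100
Step 1: Extension = 256 - 246 = 10 mm
Step 2: Elongation = (10 / 246) * 100
Step 3: Elongation = 0.04065 * 100 = 4.065% ≈ 4.1%

4.1%


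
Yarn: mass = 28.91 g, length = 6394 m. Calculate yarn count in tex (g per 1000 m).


Formula: Tex = (mass_g / length_m) * 1000
Substituting: Tex = (28.91 / 6394) * 1000
Intermediate: 28.91 / 6394 = 0.00452143 g/m
Tex = 0.00452143 * 1000 = 4.52 tex

4.52 tex


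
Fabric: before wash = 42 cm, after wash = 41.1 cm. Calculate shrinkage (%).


Formula: Shrinkage% = ((L_before - L_after) / L_before) * 100
Step 1: Shrinkage = 42 - 41.1 = 0.9 cm
Step 2: Shrinkage% = (0.9 / 42) * 100
Step 3: Shrinkage% = 0.021429 * 100 = 2.1429% ≈ 2.1%

2.1%


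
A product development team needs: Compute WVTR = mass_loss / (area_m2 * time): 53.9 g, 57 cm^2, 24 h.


Formula: WVTR = mass_loss / (area * time)
Step 1: Convert area: 57 cm^2 = 0.0057 m^2
Step 2: WVTR = 53.9 g / (0.0057 m^2 * 24 h)
Step 3: WVTR = 53.9 / 0.1368 = 394.0 g/m^2/h

394.0 g/m^2/h


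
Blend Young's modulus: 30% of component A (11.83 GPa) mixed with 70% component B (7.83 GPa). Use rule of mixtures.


Formula: Blend property = (fraction_A * property_A) + (fraction_B * property_B)
Step 1: Contribution A = 30/100 * 11.83 GPa = 3.549 GPa
Step 2: Contribution B = 70/100 * 7.83 GPa = 5.481 GPa
Step 3: Blend Young's modulus = 3.549 + 5.481 = 9.03 GPa

9.03 GPa


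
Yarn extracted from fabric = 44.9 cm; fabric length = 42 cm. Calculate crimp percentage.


Formula: Crimp% = ((L_yarn - L_fabric) / L_fabric) * 100
Step 1: Extension = 44.9 - 42 = 2.9 cm
Step 2: Crimp% = (2.9 / 42) * 100
Step 3: Crimp% = 0.069048 * 100 = 6.9048% ≈ 6.9%

6.9%


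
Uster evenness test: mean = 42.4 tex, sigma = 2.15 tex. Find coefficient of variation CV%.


Formula: CV% = (standard deviation / mean) * 100
Step 1: Ratio = 2.15 / 42.4 = 0.050708
Step 2: CV% = 0.050708 * 100 = 5.0708% ≈ 5.1%

5.1%


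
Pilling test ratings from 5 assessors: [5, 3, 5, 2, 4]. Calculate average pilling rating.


Formula: Mean = sum / count
Sum = 5 + 3 + 5 + 2 + 4 = 19
Mean = 19 / 5 = 3.8

3.8


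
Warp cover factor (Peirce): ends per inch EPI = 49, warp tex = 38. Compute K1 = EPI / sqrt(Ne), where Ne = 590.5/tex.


Formula: K1 = EPI / sqrt(Ne), with Ne = 590.5 / tex_warp
Step 1: Ne = 590.5 / 38 = 15.539
Step 2: sqrt(Ne) = sqrt(15.539) = 3.942
Step 3: K1 = 49 / 3.942 = 12.4

12.4


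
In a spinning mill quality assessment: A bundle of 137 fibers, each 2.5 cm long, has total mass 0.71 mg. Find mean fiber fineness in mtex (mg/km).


Formula: fineness (mtex) = mass (mg) / total length (km) = (mass_mg / total_length_m) * 1000
Step 1: Convert fiber length: 2.5 cm = 0.025 m
Step 2: Total fiber length = 137 * 0.025 = 3.425 m
Step 3: Linear density = 0.71 mg / 3.425 m = 0.2073 mg/m
Step 4: fineness = 0.2073 * 1000 = 207.3 mtex

207.3 mtex


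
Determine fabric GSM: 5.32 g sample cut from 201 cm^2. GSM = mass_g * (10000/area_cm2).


Formula: GSM = mass_g / area_m2
Step 1: Convert area: 201 cm^2 = 201 / 10000 = 0.0201 m^2
Step 2: GSM = 5.32 g / 0.0201 m^2 = 264.7 g/m^2

264.7 g/m^2


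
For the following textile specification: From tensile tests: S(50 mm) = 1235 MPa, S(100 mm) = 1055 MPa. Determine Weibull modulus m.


Formula: m = ln(L1/L2) / ln(S2/S1)
Step 1: ln(L1/L2) = ln(50/100) = -0.69315
Step 2: S2/S1 = 1055/1235 = 0.85425
Step 3: ln(S2/S1) = ln(0.85425) = -0.15753
Step 4: m = -0.69315 / -0.15753 = 4.40

4.40 (Weibull m)


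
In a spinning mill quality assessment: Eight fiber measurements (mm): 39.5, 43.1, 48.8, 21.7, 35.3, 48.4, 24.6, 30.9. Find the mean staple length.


Formula: Mean = sum of lengths / count
Sum = 39.5 + 43.1 + 48.8 + 21.7 + 35.3 + 48.4 + 24.6 + 30.9
Sum = 292.3 mm
Mean = 292.3 / 8 = 36.54 mm

36.54 mm


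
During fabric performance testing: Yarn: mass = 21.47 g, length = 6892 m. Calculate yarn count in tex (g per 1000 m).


Formula: Tex = (mass_g / length_m) * 1000
Substituting: Tex = (21.47 / 6892) * 1000
Intermediate: 21.47 / 6892 = 0.00311521 g/m
Tex = 0.00311521 * 1000 = 3.12 tex

3.12 tex


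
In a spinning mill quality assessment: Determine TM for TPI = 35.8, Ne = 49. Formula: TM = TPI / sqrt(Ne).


Formula: TM = TPI / sqrt(Ne)
Step 1: sqrt(Ne) = sqrt(49) = 7
Step 2: TM = 35.8 / 7 = 5.11

5.11 TM


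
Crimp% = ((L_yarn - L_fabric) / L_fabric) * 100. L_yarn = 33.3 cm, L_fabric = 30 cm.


Formula: Crimp% = ((L_yarn - L_fabric) / L_fabric) * 100
Step 1: Extension = 33.3 - 30 = 3.3 cm
Step 2: Crimp% = (3.3 / 30) * 100
Step 3: Crimp% = 0.11 * 100 = 11.0%

11.0%


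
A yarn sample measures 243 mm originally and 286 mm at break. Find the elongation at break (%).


Formula: Elongation (%) = ((L_break - L0) / L0) * 100
Step 1: Extension = 286 - 243 = 43 mm
Step 2: Elongation = (43 / 243) * 100
Step 3: Elongation = 0.176955 * 100 = 17.6955% ≈ 17.7%

17.7%


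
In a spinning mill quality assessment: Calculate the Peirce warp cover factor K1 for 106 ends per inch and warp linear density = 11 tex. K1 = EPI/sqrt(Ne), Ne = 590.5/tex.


Formula: K1 = EPI / sqrt(Ne), with Ne = 590.5 / tex_warp
Step 1: Ne = 590.5 / 11 = 53.682
Step 2: sqrt(Ne) = sqrt(53.682) = 7.3268
Step 3: K1 = 106 / 7.3268 = 14.5

14.5


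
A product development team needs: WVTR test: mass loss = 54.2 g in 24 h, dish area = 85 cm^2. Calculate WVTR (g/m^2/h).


Formula: WVTR = mass_loss / (area * time)
Step 1: Convert area: 85 cm^2 = 0.0085 m^2
Step 2: WVTR = 54.2 g / (0.0085 m^2 * 24 h)
Step 3: WVTR = 54.2 / 0.204 = 265.7 g/m^2/h

265.7 g/m^2/h


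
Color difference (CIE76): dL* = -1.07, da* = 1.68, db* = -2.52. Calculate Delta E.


Formula: Delta E = sqrt(dL*^2 + da*^2 + db*^2)
Step 1: dL*^2 = (-1.07)^2 = 1.1449
Step 2: da*^2 = 1.68^2 = 2.8224
Step 3: db*^2 = (-2.52)^2 = 6.3504
Step 4: Sum = 1.1449 + 2.8224 + 6.3504 = 10.3177
Step 5: Delta E = sqrt(10.3177) = 3.21

3.21 Delta E


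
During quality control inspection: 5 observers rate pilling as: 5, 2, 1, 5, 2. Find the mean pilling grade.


Formula: Mean = sum / count
Sum = 5 + 2 + 1 + 5 + 2 = 15
Mean = 15 / 5 = 3.0

3.0


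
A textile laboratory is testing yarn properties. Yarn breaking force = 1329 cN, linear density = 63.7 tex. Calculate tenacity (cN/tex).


Formula: Tenacity = Breaking force / Linear density
Tenacity = 1329 cN / 63.7 tex
Tenacity = 20.86 cN/tex

20.86 cN/tex


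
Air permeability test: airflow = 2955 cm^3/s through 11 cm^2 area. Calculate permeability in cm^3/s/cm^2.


Formula: Air Permeability = Airflow / Test Area
AP = 2955 cm^3/s / 11 cm^2
AP = 268.6 cm^3/s/cm^2

268.6 cm^3/s/cm^2


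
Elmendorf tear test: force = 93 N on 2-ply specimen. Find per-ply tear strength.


Formula: Per-ply strength = Total force / Number of plies
Per-ply = 93 N / 2
Per-ply = 46.5 N

46.5 N


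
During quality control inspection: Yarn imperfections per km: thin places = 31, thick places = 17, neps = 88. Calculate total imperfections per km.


Formula: Total = thin places + thick places + neps
Total = 31 + 17 + 88
Total = 136 imperfections/km

136 imperfections/km


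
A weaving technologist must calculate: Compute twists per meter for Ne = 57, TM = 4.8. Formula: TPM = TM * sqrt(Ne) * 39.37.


Formula: TPM = TM * sqrt(Ne) * 39.37
Step 1: sqrt(Ne) = sqrt(57) = 7.5498
Step 2: TM * sqrt(Ne) = 4.8 * 7.5498 = 36.239
Step 3: TPM = 36.239 * 39.37 = 1427 twists/m

1427 twists/m


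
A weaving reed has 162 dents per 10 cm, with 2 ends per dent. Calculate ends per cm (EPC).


Formula: EPC = (dents per 10 cm * ends per dent) / 10
Step 1: Total ends per 10 cm = 162 * 2 = 324
Step 2: EPC = 324 / 10 = 32.4 ends/cm

32.4 ends/cm


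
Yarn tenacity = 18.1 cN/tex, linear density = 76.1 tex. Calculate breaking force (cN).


Formula: Breaking force = Tenacity * Linear density
F = 18.1 cN/tex * 76.1 tex
F = 1377.41 cN

1377.41 cN


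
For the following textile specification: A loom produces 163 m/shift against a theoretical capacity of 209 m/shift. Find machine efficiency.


Formula: Efficiency% = (Actual output / Theoretical output) * 100
Efficiency% = (163 / 209) * 100
Efficiency% = 0.779904 * 100 = 77.9904% ≈ 78.0%

78.0%


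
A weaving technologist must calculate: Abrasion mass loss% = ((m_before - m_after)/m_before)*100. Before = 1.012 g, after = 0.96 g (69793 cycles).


Formula: Mass loss% = ((m_before - m_after) / m_before) * 100
Step 1: Mass loss = 1.012 - 0.96 = 0.052 g
Step 2: Ratio = 0.052 / 1.012 = 0.0513834
Step 3: Mass loss% = 0.0513834 * 100 = 5.13834% ≈ 5.14%

5.14%


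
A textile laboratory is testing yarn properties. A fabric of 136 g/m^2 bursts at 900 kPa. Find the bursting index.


Formula: Bursting Index = Bursting Strength / Fabric GSM
BI = 900 kPa / 136 g/m^2
BI = 6.618 kPa/(g/m^2)

6.618 kPa/(g/m^2)


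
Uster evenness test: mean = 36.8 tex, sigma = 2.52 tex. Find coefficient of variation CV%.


Formula: CV% = (standard deviation / mean) * 100
Step 1: Ratio = 2.52 / 36.8 = 0.068478
Step 2: CV% = 0.068478 * 100 = 6.8478% ≈ 6.8%

6.8%


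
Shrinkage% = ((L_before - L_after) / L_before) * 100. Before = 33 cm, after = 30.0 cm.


Formula: Shrinkage% = ((L_before - L_after) / L_before) * 100
Step 1: Shrinkage = 33 - 30.0 = 3.0 cm
Step 2: Shrinkage% = (3.0 / 33) * 100
Step 3: Shrinkage% = 0.090909 * 100 = 9.0909% ≈ 9.1%

9.1%


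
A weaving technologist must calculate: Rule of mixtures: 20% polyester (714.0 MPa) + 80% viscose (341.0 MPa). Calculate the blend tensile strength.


Formula: Blend property = (fraction_A * property_A) + (fraction_B * property_B)
Step 1: Contribution A = 20/100 * 714.0 MPa = 142.8 MPa
Step 2: Contribution B = 80/100 * 341.0 MPa = 272.8 MPa
Step 3: Blend tensile strength = 142.8 + 272.8 = 415.6 MPa

415.6 MPa


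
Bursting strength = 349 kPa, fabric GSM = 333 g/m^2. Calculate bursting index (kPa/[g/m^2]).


Formula: Bursting Index = Bursting Strength / Fabric GSM
BI = 349 kPa / 333 g/m^2
BI = 1.048 kPa/(g/m^2)

1.048 kPa/(g/m^2)


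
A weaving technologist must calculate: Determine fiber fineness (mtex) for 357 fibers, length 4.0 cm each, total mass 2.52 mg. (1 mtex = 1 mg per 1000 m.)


Formula: fineness (mtex) = mass (mg) / total length (km) = (mass_mg / total_length_m) * 1000
Step 1: Convert fiber length: 4.0 cm = 0.04 m
Step 2: Total fiber length = 357 * 0.04 = 14.28 m
Step 3: Linear density = 2.52 mg / 14.28 m = 0.1765 mg/m
Step 4: fineness = 0.1765 * 1000 = 176.5 mtex

176.5 mtex


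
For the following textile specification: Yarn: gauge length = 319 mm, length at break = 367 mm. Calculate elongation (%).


Formula: Elongation (%) = ((L_break - L0) / L0) * 100
Step 1: Extension = 367 - 319 = 48 mm
Step 2: Elongation = (48 / 319) * 100
Step 3: Elongation = 0.15047 * 100 = 15.047% ≈ 15.0%

15.0%


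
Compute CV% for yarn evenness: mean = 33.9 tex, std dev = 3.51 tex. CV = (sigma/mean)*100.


Formula: CV% = (standard deviation / mean) * 100
Step 1: Ratio = 3.51 / 33.9 = 0.10354
Step 2: CV% = 0.10354 * 100 = 10.354% ≈ 10.4%

10.4%


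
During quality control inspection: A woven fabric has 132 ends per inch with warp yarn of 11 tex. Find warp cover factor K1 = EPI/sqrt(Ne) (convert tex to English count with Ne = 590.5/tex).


Formula: K1 = EPI / sqrt(Ne), with Ne = 590.5 / tex_warp
Step 1: Ne = 590.5 / 11 = 53.682
Step 2: sqrt(Ne) = sqrt(53.682) = 7.3268
Step 3: K1 = 132 / 7.3268 = 18.0

18.0


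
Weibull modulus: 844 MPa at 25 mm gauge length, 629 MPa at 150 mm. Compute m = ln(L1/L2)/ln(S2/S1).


Formula: m = ln(L1/L2) / ln(S2/S1)
Step 1: ln(L1/L2) = ln(25/150) = -1.79176
Step 2: S2/S1 = 629/844 = 0.74526
Step 3: ln(S2/S1) = ln(0.74526) = -0.29402
Step 4: m = -1.79176 / -0.29402 = 6.09

6.09 (Weibull m)


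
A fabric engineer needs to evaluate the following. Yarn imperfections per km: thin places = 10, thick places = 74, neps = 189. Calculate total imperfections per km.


Formula: Total = thin places + thick places + neps
Total = 10 + 74 + 189
Total = 273 imperfections/km

273 imperfections/km


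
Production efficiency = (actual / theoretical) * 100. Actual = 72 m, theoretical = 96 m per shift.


Formula: Efficiency% = (Actual output / Theoretical output) * 100
Efficiency% = (72 / 96) * 100
Efficiency% = 0.75 * 100 = 75.0%

75.0%


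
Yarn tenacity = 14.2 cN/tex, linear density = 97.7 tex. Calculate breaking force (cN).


Formula: Breaking force = Tenacity * Linear density
F = 14.2 cN/tex * 97.7 tex
F = 1387.34 cN

1387.34 cN


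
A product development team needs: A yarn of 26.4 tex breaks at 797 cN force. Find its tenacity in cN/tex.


Formula: Tenacity = Breaking force / Linear density
Tenacity = 797 cN / 26.4 tex
Tenacity = 30.19 cN/tex

30.19 cN/tex


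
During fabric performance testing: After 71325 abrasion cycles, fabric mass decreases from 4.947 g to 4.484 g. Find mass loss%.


Formula: Mass loss% = ((m_before - m_after) / m_before) * 100
Step 1: Mass loss = 4.947 - 4.484 = 0.463 g
Step 2: Ratio = 0.463 / 4.947 = 0.0935921
Step 3: Mass loss% = 0.0935921 * 100 = 9.35921% ≈ 9.36%

9.36%


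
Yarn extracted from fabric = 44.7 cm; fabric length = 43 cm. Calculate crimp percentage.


Formula: Crimp% = ((L_yarn - L_fabric) / L_fabric) * 100
Step 1: Extension = 44.7 - 43 = 1.7 cm
Step 2: Crimp% = (1.7 / 43) * 100
Step 3: Crimp% = 0.039535 * 100 = 3.9535% ≈ 4.0%

4.0%


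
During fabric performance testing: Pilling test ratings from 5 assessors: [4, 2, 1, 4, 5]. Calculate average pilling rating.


Formula: Mean = sum / count
Sum = 4 + 2 + 1 + 4 + 5 = 16
Mean = 16 / 5 = 3.2

3.2


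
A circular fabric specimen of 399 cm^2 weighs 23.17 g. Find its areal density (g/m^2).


Formula: GSM = mass_g / area_m2
Step 1: Convert area: 399 cm^2 = 399 / 10000 = 0.0399 m^2
Step 2: GSM = 23.17 g / 0.0399 m^2 = 580.7 g/m^2

580.7 g/m^2


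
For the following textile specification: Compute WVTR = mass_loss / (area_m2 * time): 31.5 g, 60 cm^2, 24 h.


Formula: WVTR = mass_loss / (area * time)
Step 1: Convert area: 60 cm^2 = 0.006 m^2
Step 2: WVTR = 31.5 g / (0.006 m^2 * 24 h)
Step 3: WVTR = 31.5 / 0.144 = 218.8 g/m^2/h

218.8 g/m^2/h


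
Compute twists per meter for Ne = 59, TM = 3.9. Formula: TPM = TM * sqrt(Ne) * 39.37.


Formula: TPM = TM * sqrt(Ne) * 39.37
Step 1: sqrt(Ne) = sqrt(59) = 7.6811
Step 2: TM * sqrt(Ne) = 3.9 * 7.6811 = 29.9563
Step 3: TPM = 29.9563 * 39.37 = 1179 twists/m

1179 twists/m


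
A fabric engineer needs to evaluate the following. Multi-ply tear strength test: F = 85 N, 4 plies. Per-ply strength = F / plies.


Formula: Per-ply strength = Total force / Number of plies
Per-ply = 85 N / 4
Per-ply = 21.25 N

21.25 N


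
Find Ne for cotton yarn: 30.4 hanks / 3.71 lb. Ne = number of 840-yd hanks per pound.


Formula: Ne = hanks / mass_lb
Substituting: Ne = 30.4 / 3.71
Ne = 8.2

8.2 Ne


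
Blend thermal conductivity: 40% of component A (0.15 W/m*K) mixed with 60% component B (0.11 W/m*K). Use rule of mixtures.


Formula: Blend property = (fraction_A * property_A) + (fraction_B * property_B)
Step 1: Contribution A = 40/100 * 0.15 W/m*K = 0.06 W/m*K
Step 2: Contribution B = 60/100 * 0.11 W/m*K = 0.066 W/m*K
Step 3: Blend thermal conductivity = 0.06 + 0.066 = 0.126 W/m*K

0.126 W/m*K


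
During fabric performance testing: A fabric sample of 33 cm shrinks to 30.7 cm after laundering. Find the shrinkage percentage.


Formula: Shrinkage% = ((L_before - L_after) / L_before) * 100
Step 1: Shrinkage = 33 - 30.7 = 2.3 cm
Step 2: Shrinkage% = (2.3 / 33) * 100
Step 3: Shrinkage% = 0.069697 * 100 = 6.9697% ≈ 7.0%

7.0%


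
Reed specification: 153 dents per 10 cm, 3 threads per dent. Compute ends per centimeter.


Formula: EPC = (dents per 10 cm * ends per dent) / 10
Step 1: Total ends per 10 cm = 153 * 3 = 459
Step 2: EPC = 459 / 10 = 45.9 ends/cm

45.9 ends/cm


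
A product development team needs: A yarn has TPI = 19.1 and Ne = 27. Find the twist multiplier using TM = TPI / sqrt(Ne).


Formula: TM = TPI / sqrt(Ne)
Step 1: sqrt(Ne) = sqrt(27) = 5.1962
Step 2: TM = 19.1 / 5.1962 = 3.68

3.68 TM


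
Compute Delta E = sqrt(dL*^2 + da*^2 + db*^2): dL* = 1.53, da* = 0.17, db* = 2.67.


Formula: Delta E = sqrt(dL*^2 + da*^2 + db*^2)
Step 1: dL*^2 = 1.53^2 = 2.3409
Step 2: da*^2 = 0.17^2 = 0.0289
Step 3: db*^2 = 2.67^2 = 7.1289
Step 4: Sum = 2.3409 + 0.0289 + 7.1289 = 9.4987
Step 5: Delta E = sqrt(9.4987) = 3.08

3.08 Delta E


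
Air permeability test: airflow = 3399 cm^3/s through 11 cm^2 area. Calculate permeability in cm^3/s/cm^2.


Formula: Air Permeability = Airflow / Test Area
AP = 3399 cm^3/s / 11 cm^2
AP = 309.0 cm^3/s/cm^2

309.0 cm^3/s/cm^2


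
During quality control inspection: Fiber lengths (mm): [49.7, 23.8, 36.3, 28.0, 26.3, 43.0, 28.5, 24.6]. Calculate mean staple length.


Formula: Mean = sum of lengths / count
Sum = 49.7 + 23.8 + 36.3 + 28.0 + 26.3 + 43.0 + 28.5 + 24.6
Sum = 260.2 mm
Mean = 260.2 / 8 = 32.53 mm

32.53 mm


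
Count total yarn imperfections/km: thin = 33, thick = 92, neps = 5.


Formula: Total = thin places + thick places + neps
Total = 33 + 92 + 5
Total = 130 imperfections/km

130 imperfections/km


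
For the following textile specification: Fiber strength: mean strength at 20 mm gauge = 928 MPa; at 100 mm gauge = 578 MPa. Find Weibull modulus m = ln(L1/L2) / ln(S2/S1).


Formula: m = ln(L1/L2) / ln(S2/S1)
Step 1: ln(L1/L2) = ln(20/100) = -1.60944
Step 2: S2/S1 = 578/928 = 0.62284
Step 3: ln(S2/S1) = ln(0.62284) = -0.47347
Step 4: m = -1.60944 / -0.47347 = 3.40

3.40 (Weibull m)


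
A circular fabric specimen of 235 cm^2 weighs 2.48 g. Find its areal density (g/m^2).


Formula: GSM = mass_g / area_m2
Step 1: Convert area: 235 cm^2 = 235 / 10000 = 0.0235 m^2
Step 2: GSM = 2.48 g / 0.0235 m^2 = 105.5 g/m^2

105.5 g/m^2


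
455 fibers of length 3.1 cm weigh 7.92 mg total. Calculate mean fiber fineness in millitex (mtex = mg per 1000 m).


Formula: fineness (mtex) = mass (mg) / total length (km) = (mass_mg / total_length_m) * 1000
Step 1: Convert fiber length: 3.1 cm = 0.031 m
Step 2: Total fiber length = 455 * 0.031 = 14.105 m
Step 3: Linear density = 7.92 mg / 14.105 m = 0.5615 mg/m
Step 4: fineness = 0.5615 * 1000 = 561.5 mtex

561.5 mtex


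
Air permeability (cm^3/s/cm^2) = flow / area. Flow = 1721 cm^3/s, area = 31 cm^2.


Formula: Air Permeability = Airflow / Test Area
AP = 1721 cm^3/s / 31 cm^2
AP = 55.5 cm^3/s/cm^2

55.5 cm^3/s/cm^2


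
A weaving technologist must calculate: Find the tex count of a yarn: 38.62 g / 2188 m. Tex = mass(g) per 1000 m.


Formula: Tex = (mass_g / length_m) * 1000
Substituting: Tex = (38.62 / 2188) * 1000
Intermediate: 38.62 / 2188 = 0.01765082 g/m
Tex = 0.01765082 * 1000 = 17.65 tex

17.65 tex


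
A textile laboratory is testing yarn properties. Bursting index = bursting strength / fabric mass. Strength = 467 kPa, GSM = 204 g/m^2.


Formula: Bursting Index = Bursting Strength / Fabric GSM
BI = 467 kPa / 204 g/m^2
BI = 2.289 kPa/(g/m^2)

2.289 kPa/(g/m^2)


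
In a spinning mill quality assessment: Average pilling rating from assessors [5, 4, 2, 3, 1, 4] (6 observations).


Formula: Mean = sum / count
Sum = 5 + 4 + 2 + 3 + 1 + 4 = 19
Mean = 19 / 6 = 3.2

3.2


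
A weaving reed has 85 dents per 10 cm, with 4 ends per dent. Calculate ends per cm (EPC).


Formula: EPC = (dents per 10 cm * ends per dent) / 10
Step 1: Total ends per 10 cm = 85 * 4 = 340
Step 2: EPC = 340 / 10 = 34.0 ends/cm

34.0 ends/cm


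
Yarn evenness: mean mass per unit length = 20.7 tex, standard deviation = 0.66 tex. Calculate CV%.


Formula: CV% = (standard deviation / mean) * 100
Step 1: Ratio = 0.66 / 20.7 = 0.031884
Step 2: CV% = 0.031884 * 100 = 3.1884% ≈ 3.2%

3.2%


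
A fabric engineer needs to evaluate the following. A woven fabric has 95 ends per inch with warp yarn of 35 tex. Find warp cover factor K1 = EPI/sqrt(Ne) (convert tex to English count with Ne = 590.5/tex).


Formula: K1 = EPI / sqrt(Ne), with Ne = 590.5 / tex_warp
Step 1: Ne = 590.5 / 35 = 16.871
Step 2: sqrt(Ne) = sqrt(16.871) = 4.1074
Step 3: K1 = 95 / 4.1074 = 23.1

23.1


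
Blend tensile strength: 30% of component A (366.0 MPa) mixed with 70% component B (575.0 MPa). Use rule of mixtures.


Formula: Blend property = (fraction_A * property_A) + (fraction_B * property_B)
Step 1: Contribution A = 30/100 * 366.0 MPa = 109.8 MPa
Step 2: Contribution B = 70/100 * 575.0 MPa = 402.5 MPa
Step 3: Blend tensile strength = 109.8 + 402.5 = 512.3 MPa

512.3 MPa


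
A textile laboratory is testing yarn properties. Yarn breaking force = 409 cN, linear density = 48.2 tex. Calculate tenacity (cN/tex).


Formula: Tenacity = Breaking force / Linear density
Tenacity = 409 cN / 48.2 tex
Tenacity = 8.49 cN/tex

8.49 cN/tex


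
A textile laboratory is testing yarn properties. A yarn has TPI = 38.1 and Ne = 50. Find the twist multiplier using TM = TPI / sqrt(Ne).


Formula: TM = TPI / sqrt(Ne)
Step 1: sqrt(Ne) = sqrt(50) = 7.0711
Step 2: TM = 38.1 / 7.0711 = 5.39

5.39 TM


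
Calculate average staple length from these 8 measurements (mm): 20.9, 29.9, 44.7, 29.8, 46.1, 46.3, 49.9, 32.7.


Formula: Mean = sum of lengths / count
Sum = 20.9 + 29.9 + 44.7 + 29.8 + 46.1 + 46.3 + 49.9 + 32.7
Sum = 300.3 mm
Mean = 300.3 / 8 = 37.54 mm

37.54 mm


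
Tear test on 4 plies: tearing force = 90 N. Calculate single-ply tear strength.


Formula: Per-ply strength = Total force / Number of plies
Per-ply = 90 N / 4
Per-ply = 22.5 N

22.5 N


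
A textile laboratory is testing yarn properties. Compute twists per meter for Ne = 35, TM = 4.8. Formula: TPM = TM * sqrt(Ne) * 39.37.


Formula: TPM = TM * sqrt(Ne) * 39.37
Step 1: sqrt(Ne) = sqrt(35) = 5.9161
Step 2: TM * sqrt(Ne) = 4.8 * 5.9161 = 28.3973
Step 3: TPM = 28.3973 * 39.37 = 1118 twists/m

1118 twists/m


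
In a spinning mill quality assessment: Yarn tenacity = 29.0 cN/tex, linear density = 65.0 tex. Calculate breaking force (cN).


Formula: Breaking force = Tenacity * Linear density
F = 29.0 cN/tex * 65.0 tex
F = 1885.00 cN

1885.00 cN


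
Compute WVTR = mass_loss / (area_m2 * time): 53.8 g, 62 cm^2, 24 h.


Formula: WVTR = mass_loss / (area * time)
Step 1: Convert area: 62 cm^2 = 0.0062 m^2
Step 2: WVTR = 53.8 g / (0.0062 m^2 * 24 h)
Step 3: WVTR = 53.8 / 0.1488 = 361.6 g/m^2/h

361.6 g/m^2/h


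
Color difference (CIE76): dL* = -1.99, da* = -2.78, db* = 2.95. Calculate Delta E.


Formula: Delta E = sqrt(dL*^2 + da*^2 + db*^2)
Step 1: dL*^2 = (-1.99)^2 = 3.9601
Step 2: da*^2 = (-2.78)^2 = 7.7284
Step 3: db*^2 = 2.95^2 = 8.7025
Step 4: Sum = 3.9601 + 7.7284 + 8.7025 = 20.391
Step 5: Delta E = sqrt(20.391) = 4.52

4.52 Delta E


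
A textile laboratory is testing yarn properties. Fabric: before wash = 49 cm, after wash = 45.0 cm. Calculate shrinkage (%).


Formula: Shrinkage% = ((L_before - L_after) / L_before) * 100
Step 1: Shrinkage = 49 - 45.0 = 4.0 cm
Step 2: Shrinkage% = (4.0 / 49) * 100
Step 3: Shrinkage% = 0.081633 * 100 = 8.1633% ≈ 8.2%

8.2%


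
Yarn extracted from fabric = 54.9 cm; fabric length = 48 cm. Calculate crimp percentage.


Formula: Crimp% = ((L_yarn - L_fabric) / L_fabric) * 100
Step 1: Extension = 54.9 - 48 = 6.9 cm
Step 2: Crimp% = (6.9 / 48) * 100
Step 3: Crimp% = 0.14375 * 100 = 14.375% ≈ 14.4%

14.4%


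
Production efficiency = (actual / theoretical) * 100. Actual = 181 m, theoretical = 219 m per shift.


Formula: Efficiency% = (Actual output / Theoretical output) * 100
Efficiency% = (181 / 219) * 100
Efficiency% = 0.826484 * 100 = 82.6484% ≈ 82.6%

82.6%


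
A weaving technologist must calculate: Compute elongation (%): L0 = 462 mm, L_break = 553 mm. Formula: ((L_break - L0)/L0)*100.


Formula: Elongation (%) = ((L_break - L0) / L0) * 100
Step 1: Extension = 553 - 462 = 91 mm
Step 2: Elongation = (91 / 462) * 100
Step 3: Elongation = 0.19697 * 100 = 19.697% ≈ 19.7%

19.7%


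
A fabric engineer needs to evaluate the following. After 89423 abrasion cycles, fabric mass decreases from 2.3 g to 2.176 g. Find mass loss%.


Formula: Mass loss% = ((m_before - m_after) / m_before) * 100
Step 1: Mass loss = 2.3 - 2.176 = 0.124 g
Step 2: Ratio = 0.124 / 2.3 = 0.053913
Step 3: Mass loss% = 0.053913 * 100 = 5.3913% ≈ 5.39%

5.39%


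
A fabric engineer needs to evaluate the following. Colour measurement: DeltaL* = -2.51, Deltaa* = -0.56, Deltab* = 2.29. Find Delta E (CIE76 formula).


Formula: Delta E = sqrt(dL*^2 + da*^2 + db*^2)
Step 1: dL*^2 = (-2.51)^2 = 6.3001
Step 2: da*^2 = (-0.56)^2 = 0.3136
Step 3: db*^2 = 2.29^2 = 5.2441
Step 4: Sum = 6.3001 + 0.3136 + 5.2441 = 11.8578
Step 5: Delta E = sqrt(11.8578) = 3.44

3.44 Delta E


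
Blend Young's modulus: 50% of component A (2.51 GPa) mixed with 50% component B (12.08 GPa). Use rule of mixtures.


Formula: Blend property = (fraction_A * property_A) + (fraction_B * property_B)
Step 1: Contribution A = 50/100 * 2.51 GPa = 1.255 GPa
Step 2: Contribution B = 50/100 * 12.08 GPa = 6.04 GPa
Step 3: Blend Young's modulus = 1.255 + 6.04 = 7.295 GPa

7.295 GPa


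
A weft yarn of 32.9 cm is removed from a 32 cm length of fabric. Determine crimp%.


Formula: Crimp% = ((L_yarn - L_fabric) / L_fabric) * 100
Step 1: Extension = 32.9 - 32 = 0.9 cm
Step 2: Crimp% = (0.9 / 32) * 100
Step 3: Crimp% = 0.028125 * 100 = 2.8125% ≈ 2.8%

2.8%


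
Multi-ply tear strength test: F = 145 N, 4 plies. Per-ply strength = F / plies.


Formula: Per-ply strength = Total force / Number of plies
Per-ply = 145 N / 4
Per-ply = 36.25 N

36.25 N


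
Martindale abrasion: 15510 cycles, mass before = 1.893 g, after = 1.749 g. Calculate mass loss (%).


Formula: Mass loss% = ((m_before - m_after) / m_before) * 100
Step 1: Mass loss = 1.893 - 1.749 = 0.144 g
Step 2: Ratio = 0.144 / 1.893 = 0.0760697
Step 3: Mass loss% = 0.0760697 * 100 = 7.60697% ≈ 7.61%

7.61%


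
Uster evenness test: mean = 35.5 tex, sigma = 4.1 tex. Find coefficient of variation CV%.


Formula: CV% = (standard deviation / mean) * 100
Step 1: Ratio = 4.1 / 35.5 = 0.115493
Step 2: CV% = 0.115493 * 100 = 11.5493% ≈ 11.5%

11.5%


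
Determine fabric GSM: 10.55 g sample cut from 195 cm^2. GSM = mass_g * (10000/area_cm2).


Formula: GSM = mass_g / area_m2
Step 1: Convert area: 195 cm^2 = 195 / 10000 = 0.0195 m^2
Step 2: GSM = 10.55 g / 0.0195 m^2 = 541.0 g/m^2

541.0 g/m^2


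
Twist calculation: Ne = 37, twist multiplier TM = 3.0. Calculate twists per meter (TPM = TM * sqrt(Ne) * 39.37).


Formula: TPM = TM * sqrt(Ne) * 39.37
Step 1: sqrt(Ne) = sqrt(37) = 6.0828
Step 2: TM * sqrt(Ne) = 3.0 * 6.0828 = 18.2484
Step 3: TPM = 18.2484 * 39.37 = 718 twists/m

718 twists/m


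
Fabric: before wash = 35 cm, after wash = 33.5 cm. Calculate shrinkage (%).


Formula: Shrinkage% = ((L_before - L_after) / L_before) * 100
Step 1: Shrinkage = 35 - 33.5 = 1.5 cm
Step 2: Shrinkage% = (1.5 / 35) * 100
Step 3: Shrinkage% = 0.042857 * 100 = 4.2857% ≈ 4.3%

4.3%


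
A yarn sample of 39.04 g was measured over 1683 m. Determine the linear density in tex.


Formula: Tex = (mass_g / length_m) * 1000
Substituting: Tex = (39.04 / 1683) * 1000
Intermediate: 39.04 / 1683 = 0.02319667 g/m
Tex = 0.02319667 * 1000 = 23.20 tex

23.20 tex


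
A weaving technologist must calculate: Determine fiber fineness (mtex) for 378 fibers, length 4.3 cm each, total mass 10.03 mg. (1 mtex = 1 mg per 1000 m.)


Formula: fineness (mtex) = mass (mg) / total length (km) = (mass_mg / total_length_m) * 1000
Step 1: Convert fiber length: 4.3 cm = 0.043 m
Step 2: Total fiber length = 378 * 0.043 = 16.254 m
Step 3: Linear density = 10.03 mg / 16.254 m = 0.6171 mg/m
Step 4: fineness = 0.6171 * 1000 = 617.1 mtex

617.1 mtex


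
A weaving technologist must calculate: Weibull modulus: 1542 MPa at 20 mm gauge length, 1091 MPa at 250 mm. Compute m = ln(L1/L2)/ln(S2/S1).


Formula: m = ln(L1/L2) / ln(S2/S1)
Step 1: ln(L1/L2) = ln(20/250) = -2.52573
Step 2: S2/S1 = 1091/1542 = 0.70752
Step 3: ln(S2/S1) = ln(0.70752) = -0.34599
Step 4: m = -2.52573 / -0.34599 = 7.30

7.30 (Weibull m)


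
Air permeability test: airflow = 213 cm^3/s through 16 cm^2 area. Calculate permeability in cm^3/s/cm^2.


Formula: Air Permeability = Airflow / Test Area
AP = 213 cm^3/s / 16 cm^2
AP = 13.3 cm^3/s/cm^2

13.3 cm^3/s/cm^2


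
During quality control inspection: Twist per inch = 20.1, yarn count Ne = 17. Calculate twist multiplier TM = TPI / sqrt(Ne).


Formula: TM = TPI / sqrt(Ne)
Step 1: sqrt(Ne) = sqrt(17) = 4.1231
Step 2: TM = 20.1 / 4.1231 = 4.87

4.87 TM


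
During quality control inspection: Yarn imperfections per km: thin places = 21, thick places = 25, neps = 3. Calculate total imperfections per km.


Formula: Total = thin places + thick places + neps
Total = 21 + 25 + 3
Total = 49 imperfections/km

49 imperfections/km


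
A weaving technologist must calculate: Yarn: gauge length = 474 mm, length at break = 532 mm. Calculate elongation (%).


Formula: Elongation (%) = ((L_break - L0) / L0) * 100
Step 1: Extension = 532 - 474 = 58 mm
Step 2: Elongation = (58 / 474) * 100
Step 3: Elongation = 0.122363 * 100 = 12.2363% ≈ 12.2%

12.2%
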